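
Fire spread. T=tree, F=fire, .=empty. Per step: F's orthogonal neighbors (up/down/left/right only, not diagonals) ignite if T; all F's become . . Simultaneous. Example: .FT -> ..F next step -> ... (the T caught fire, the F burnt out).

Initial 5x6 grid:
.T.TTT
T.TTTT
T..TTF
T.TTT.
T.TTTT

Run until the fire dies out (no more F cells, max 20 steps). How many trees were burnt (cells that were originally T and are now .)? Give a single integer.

Step 1: +2 fires, +1 burnt (F count now 2)
Step 2: +4 fires, +2 burnt (F count now 4)
Step 3: +4 fires, +4 burnt (F count now 4)
Step 4: +5 fires, +4 burnt (F count now 5)
Step 5: +1 fires, +5 burnt (F count now 1)
Step 6: +0 fires, +1 burnt (F count now 0)
Fire out after step 6
Initially T: 21, now '.': 25
Total burnt (originally-T cells now '.'): 16

Answer: 16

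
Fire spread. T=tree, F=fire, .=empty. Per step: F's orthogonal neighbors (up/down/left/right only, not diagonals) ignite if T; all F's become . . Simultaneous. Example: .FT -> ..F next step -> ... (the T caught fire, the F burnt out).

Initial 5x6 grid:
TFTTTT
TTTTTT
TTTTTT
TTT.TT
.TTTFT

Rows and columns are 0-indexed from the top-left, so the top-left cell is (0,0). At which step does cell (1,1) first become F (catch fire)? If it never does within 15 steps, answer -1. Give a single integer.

Step 1: cell (1,1)='F' (+6 fires, +2 burnt)
  -> target ignites at step 1
Step 2: cell (1,1)='.' (+7 fires, +6 burnt)
Step 3: cell (1,1)='.' (+10 fires, +7 burnt)
Step 4: cell (1,1)='.' (+3 fires, +10 burnt)
Step 5: cell (1,1)='.' (+0 fires, +3 burnt)
  fire out at step 5

1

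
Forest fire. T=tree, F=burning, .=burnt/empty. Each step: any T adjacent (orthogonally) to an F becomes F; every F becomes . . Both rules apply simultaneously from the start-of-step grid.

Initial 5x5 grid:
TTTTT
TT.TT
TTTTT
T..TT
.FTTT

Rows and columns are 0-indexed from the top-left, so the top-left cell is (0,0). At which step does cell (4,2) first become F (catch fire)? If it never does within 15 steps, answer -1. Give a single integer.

Step 1: cell (4,2)='F' (+1 fires, +1 burnt)
  -> target ignites at step 1
Step 2: cell (4,2)='.' (+1 fires, +1 burnt)
Step 3: cell (4,2)='.' (+2 fires, +1 burnt)
Step 4: cell (4,2)='.' (+2 fires, +2 burnt)
Step 5: cell (4,2)='.' (+3 fires, +2 burnt)
Step 6: cell (4,2)='.' (+3 fires, +3 burnt)
Step 7: cell (4,2)='.' (+4 fires, +3 burnt)
Step 8: cell (4,2)='.' (+3 fires, +4 burnt)
Step 9: cell (4,2)='.' (+1 fires, +3 burnt)
Step 10: cell (4,2)='.' (+0 fires, +1 burnt)
  fire out at step 10

1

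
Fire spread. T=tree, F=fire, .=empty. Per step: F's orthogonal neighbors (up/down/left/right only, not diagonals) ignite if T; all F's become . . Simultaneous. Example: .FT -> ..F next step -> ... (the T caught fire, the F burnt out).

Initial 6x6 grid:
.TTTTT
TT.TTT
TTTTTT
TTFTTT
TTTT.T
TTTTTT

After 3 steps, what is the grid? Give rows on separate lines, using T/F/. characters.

Step 1: 4 trees catch fire, 1 burn out
  .TTTTT
  TT.TTT
  TTFTTT
  TF.FTT
  TTFT.T
  TTTTTT
Step 2: 7 trees catch fire, 4 burn out
  .TTTTT
  TT.TTT
  TF.FTT
  F...FT
  TF.F.T
  TTFTTT
Step 3: 8 trees catch fire, 7 burn out
  .TTTTT
  TF.FTT
  F...FT
  .....F
  F....T
  TF.FTT

.TTTTT
TF.FTT
F...FT
.....F
F....T
TF.FTT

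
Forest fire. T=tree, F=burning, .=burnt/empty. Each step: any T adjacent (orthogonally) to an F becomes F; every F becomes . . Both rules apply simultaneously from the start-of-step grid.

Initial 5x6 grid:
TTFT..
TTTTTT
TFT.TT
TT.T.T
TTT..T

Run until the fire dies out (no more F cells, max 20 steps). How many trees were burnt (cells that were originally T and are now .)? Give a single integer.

Answer: 20

Derivation:
Step 1: +7 fires, +2 burnt (F count now 7)
Step 2: +5 fires, +7 burnt (F count now 5)
Step 3: +3 fires, +5 burnt (F count now 3)
Step 4: +2 fires, +3 burnt (F count now 2)
Step 5: +1 fires, +2 burnt (F count now 1)
Step 6: +1 fires, +1 burnt (F count now 1)
Step 7: +1 fires, +1 burnt (F count now 1)
Step 8: +0 fires, +1 burnt (F count now 0)
Fire out after step 8
Initially T: 21, now '.': 29
Total burnt (originally-T cells now '.'): 20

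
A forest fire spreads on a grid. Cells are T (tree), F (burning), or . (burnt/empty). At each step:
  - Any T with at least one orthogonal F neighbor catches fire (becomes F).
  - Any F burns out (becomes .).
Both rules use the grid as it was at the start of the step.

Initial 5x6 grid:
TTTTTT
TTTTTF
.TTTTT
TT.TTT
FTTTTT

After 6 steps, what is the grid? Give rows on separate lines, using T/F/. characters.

Step 1: 5 trees catch fire, 2 burn out
  TTTTTF
  TTTTF.
  .TTTTF
  FT.TTT
  .FTTTT
Step 2: 6 trees catch fire, 5 burn out
  TTTTF.
  TTTF..
  .TTTF.
  .F.TTF
  ..FTTT
Step 3: 7 trees catch fire, 6 burn out
  TTTF..
  TTF...
  .FTF..
  ...TF.
  ...FTF
Step 4: 5 trees catch fire, 7 burn out
  TTF...
  TF....
  ..F...
  ...F..
  ....F.
Step 5: 2 trees catch fire, 5 burn out
  TF....
  F.....
  ......
  ......
  ......
Step 6: 1 trees catch fire, 2 burn out
  F.....
  ......
  ......
  ......
  ......

F.....
......
......
......
......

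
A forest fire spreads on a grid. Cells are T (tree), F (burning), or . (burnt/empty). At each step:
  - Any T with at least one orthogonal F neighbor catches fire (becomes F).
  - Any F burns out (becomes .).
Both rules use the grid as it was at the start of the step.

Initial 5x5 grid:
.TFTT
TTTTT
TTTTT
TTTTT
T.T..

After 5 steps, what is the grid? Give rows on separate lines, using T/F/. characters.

Step 1: 3 trees catch fire, 1 burn out
  .F.FT
  TTFTT
  TTTTT
  TTTTT
  T.T..
Step 2: 4 trees catch fire, 3 burn out
  ....F
  TF.FT
  TTFTT
  TTTTT
  T.T..
Step 3: 5 trees catch fire, 4 burn out
  .....
  F...F
  TF.FT
  TTFTT
  T.T..
Step 4: 5 trees catch fire, 5 burn out
  .....
  .....
  F...F
  TF.FT
  T.F..
Step 5: 2 trees catch fire, 5 burn out
  .....
  .....
  .....
  F...F
  T....

.....
.....
.....
F...F
T....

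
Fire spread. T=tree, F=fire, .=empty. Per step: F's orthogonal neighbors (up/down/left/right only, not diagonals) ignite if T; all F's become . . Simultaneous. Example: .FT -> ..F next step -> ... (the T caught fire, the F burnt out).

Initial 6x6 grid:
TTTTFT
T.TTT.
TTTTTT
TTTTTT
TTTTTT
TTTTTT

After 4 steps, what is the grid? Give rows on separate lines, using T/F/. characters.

Step 1: 3 trees catch fire, 1 burn out
  TTTF.F
  T.TTF.
  TTTTTT
  TTTTTT
  TTTTTT
  TTTTTT
Step 2: 3 trees catch fire, 3 burn out
  TTF...
  T.TF..
  TTTTFT
  TTTTTT
  TTTTTT
  TTTTTT
Step 3: 5 trees catch fire, 3 burn out
  TF....
  T.F...
  TTTF.F
  TTTTFT
  TTTTTT
  TTTTTT
Step 4: 5 trees catch fire, 5 burn out
  F.....
  T.....
  TTF...
  TTTF.F
  TTTTFT
  TTTTTT

F.....
T.....
TTF...
TTTF.F
TTTTFT
TTTTTT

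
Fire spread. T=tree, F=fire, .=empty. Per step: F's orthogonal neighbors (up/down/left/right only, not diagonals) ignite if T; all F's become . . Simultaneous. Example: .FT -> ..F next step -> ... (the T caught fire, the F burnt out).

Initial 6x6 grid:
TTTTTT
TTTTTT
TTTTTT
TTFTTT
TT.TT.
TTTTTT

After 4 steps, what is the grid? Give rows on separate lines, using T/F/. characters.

Step 1: 3 trees catch fire, 1 burn out
  TTTTTT
  TTTTTT
  TTFTTT
  TF.FTT
  TT.TT.
  TTTTTT
Step 2: 7 trees catch fire, 3 burn out
  TTTTTT
  TTFTTT
  TF.FTT
  F...FT
  TF.FT.
  TTTTTT
Step 3: 10 trees catch fire, 7 burn out
  TTFTTT
  TF.FTT
  F...FT
  .....F
  F...F.
  TFTFTT
Step 4: 8 trees catch fire, 10 burn out
  TF.FTT
  F...FT
  .....F
  ......
  ......
  F.F.FT

TF.FTT
F...FT
.....F
......
......
F.F.FT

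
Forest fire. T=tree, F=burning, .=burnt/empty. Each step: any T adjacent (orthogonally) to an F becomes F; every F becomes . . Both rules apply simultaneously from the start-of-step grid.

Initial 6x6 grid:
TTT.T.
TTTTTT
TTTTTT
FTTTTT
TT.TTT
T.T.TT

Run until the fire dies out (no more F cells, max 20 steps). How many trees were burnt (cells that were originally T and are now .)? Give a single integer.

Answer: 29

Derivation:
Step 1: +3 fires, +1 burnt (F count now 3)
Step 2: +5 fires, +3 burnt (F count now 5)
Step 3: +4 fires, +5 burnt (F count now 4)
Step 4: +5 fires, +4 burnt (F count now 5)
Step 5: +5 fires, +5 burnt (F count now 5)
Step 6: +4 fires, +5 burnt (F count now 4)
Step 7: +3 fires, +4 burnt (F count now 3)
Step 8: +0 fires, +3 burnt (F count now 0)
Fire out after step 8
Initially T: 30, now '.': 35
Total burnt (originally-T cells now '.'): 29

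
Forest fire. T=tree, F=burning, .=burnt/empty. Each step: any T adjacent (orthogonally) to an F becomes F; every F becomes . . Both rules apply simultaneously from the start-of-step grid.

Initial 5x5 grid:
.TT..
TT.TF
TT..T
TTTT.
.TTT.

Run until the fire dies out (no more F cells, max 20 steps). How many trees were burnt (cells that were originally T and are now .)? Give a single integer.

Answer: 2

Derivation:
Step 1: +2 fires, +1 burnt (F count now 2)
Step 2: +0 fires, +2 burnt (F count now 0)
Fire out after step 2
Initially T: 15, now '.': 12
Total burnt (originally-T cells now '.'): 2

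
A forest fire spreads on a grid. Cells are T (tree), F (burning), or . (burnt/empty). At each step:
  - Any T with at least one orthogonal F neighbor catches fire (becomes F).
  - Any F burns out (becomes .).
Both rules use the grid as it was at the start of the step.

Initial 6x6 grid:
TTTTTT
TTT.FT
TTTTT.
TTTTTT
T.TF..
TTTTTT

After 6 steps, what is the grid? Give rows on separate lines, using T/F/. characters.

Step 1: 6 trees catch fire, 2 burn out
  TTTTFT
  TTT..F
  TTTTF.
  TTTFTT
  T.F...
  TTTFTT
Step 2: 7 trees catch fire, 6 burn out
  TTTF.F
  TTT...
  TTTF..
  TTF.FT
  T.....
  TTF.FT
Step 3: 6 trees catch fire, 7 burn out
  TTF...
  TTT...
  TTF...
  TF...F
  T.....
  TF...F
Step 4: 5 trees catch fire, 6 burn out
  TF....
  TTF...
  TF....
  F.....
  T.....
  F.....
Step 5: 4 trees catch fire, 5 burn out
  F.....
  TF....
  F.....
  ......
  F.....
  ......
Step 6: 1 trees catch fire, 4 burn out
  ......
  F.....
  ......
  ......
  ......
  ......

......
F.....
......
......
......
......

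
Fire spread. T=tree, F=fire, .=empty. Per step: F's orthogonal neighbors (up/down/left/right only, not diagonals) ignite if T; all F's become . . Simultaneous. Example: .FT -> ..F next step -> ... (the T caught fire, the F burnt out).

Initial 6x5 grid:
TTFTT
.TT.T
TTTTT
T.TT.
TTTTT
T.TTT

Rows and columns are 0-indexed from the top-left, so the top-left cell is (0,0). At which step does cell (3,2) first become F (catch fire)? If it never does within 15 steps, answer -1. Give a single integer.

Step 1: cell (3,2)='T' (+3 fires, +1 burnt)
Step 2: cell (3,2)='T' (+4 fires, +3 burnt)
Step 3: cell (3,2)='F' (+4 fires, +4 burnt)
  -> target ignites at step 3
Step 4: cell (3,2)='.' (+4 fires, +4 burnt)
Step 5: cell (3,2)='.' (+4 fires, +4 burnt)
Step 6: cell (3,2)='.' (+3 fires, +4 burnt)
Step 7: cell (3,2)='.' (+2 fires, +3 burnt)
Step 8: cell (3,2)='.' (+0 fires, +2 burnt)
  fire out at step 8

3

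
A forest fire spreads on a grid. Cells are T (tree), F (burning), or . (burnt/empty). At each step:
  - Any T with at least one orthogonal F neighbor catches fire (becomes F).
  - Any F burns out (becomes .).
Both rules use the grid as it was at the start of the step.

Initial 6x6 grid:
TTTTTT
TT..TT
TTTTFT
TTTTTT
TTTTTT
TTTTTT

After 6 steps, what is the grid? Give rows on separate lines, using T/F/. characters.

Step 1: 4 trees catch fire, 1 burn out
  TTTTTT
  TT..FT
  TTTF.F
  TTTTFT
  TTTTTT
  TTTTTT
Step 2: 6 trees catch fire, 4 burn out
  TTTTFT
  TT...F
  TTF...
  TTTF.F
  TTTTFT
  TTTTTT
Step 3: 7 trees catch fire, 6 burn out
  TTTF.F
  TT....
  TF....
  TTF...
  TTTF.F
  TTTTFT
Step 4: 7 trees catch fire, 7 burn out
  TTF...
  TF....
  F.....
  TF....
  TTF...
  TTTF.F
Step 5: 5 trees catch fire, 7 burn out
  TF....
  F.....
  ......
  F.....
  TF....
  TTF...
Step 6: 3 trees catch fire, 5 burn out
  F.....
  ......
  ......
  ......
  F.....
  TF....

F.....
......
......
......
F.....
TF....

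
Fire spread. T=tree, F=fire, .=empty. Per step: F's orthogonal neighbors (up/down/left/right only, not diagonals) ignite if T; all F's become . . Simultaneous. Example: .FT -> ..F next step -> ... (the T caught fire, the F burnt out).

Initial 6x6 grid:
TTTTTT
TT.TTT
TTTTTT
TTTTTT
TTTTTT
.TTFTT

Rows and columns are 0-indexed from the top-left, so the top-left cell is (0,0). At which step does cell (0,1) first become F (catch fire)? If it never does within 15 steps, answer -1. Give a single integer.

Step 1: cell (0,1)='T' (+3 fires, +1 burnt)
Step 2: cell (0,1)='T' (+5 fires, +3 burnt)
Step 3: cell (0,1)='T' (+5 fires, +5 burnt)
Step 4: cell (0,1)='T' (+6 fires, +5 burnt)
Step 5: cell (0,1)='T' (+5 fires, +6 burnt)
Step 6: cell (0,1)='T' (+5 fires, +5 burnt)
Step 7: cell (0,1)='F' (+3 fires, +5 burnt)
  -> target ignites at step 7
Step 8: cell (0,1)='.' (+1 fires, +3 burnt)
Step 9: cell (0,1)='.' (+0 fires, +1 burnt)
  fire out at step 9

7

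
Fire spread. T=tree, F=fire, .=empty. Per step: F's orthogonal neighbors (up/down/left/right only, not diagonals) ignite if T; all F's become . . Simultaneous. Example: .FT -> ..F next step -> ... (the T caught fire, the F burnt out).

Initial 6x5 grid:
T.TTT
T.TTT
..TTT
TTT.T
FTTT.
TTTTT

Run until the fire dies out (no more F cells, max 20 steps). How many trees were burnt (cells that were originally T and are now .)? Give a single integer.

Step 1: +3 fires, +1 burnt (F count now 3)
Step 2: +3 fires, +3 burnt (F count now 3)
Step 3: +3 fires, +3 burnt (F count now 3)
Step 4: +2 fires, +3 burnt (F count now 2)
Step 5: +3 fires, +2 burnt (F count now 3)
Step 6: +3 fires, +3 burnt (F count now 3)
Step 7: +3 fires, +3 burnt (F count now 3)
Step 8: +1 fires, +3 burnt (F count now 1)
Step 9: +0 fires, +1 burnt (F count now 0)
Fire out after step 9
Initially T: 23, now '.': 28
Total burnt (originally-T cells now '.'): 21

Answer: 21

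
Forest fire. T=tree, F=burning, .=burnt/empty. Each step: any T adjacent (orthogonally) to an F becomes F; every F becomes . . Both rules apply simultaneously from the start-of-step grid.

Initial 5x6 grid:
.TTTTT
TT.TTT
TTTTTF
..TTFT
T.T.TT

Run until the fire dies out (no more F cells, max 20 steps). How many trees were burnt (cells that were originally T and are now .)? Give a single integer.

Step 1: +5 fires, +2 burnt (F count now 5)
Step 2: +5 fires, +5 burnt (F count now 5)
Step 3: +4 fires, +5 burnt (F count now 4)
Step 4: +2 fires, +4 burnt (F count now 2)
Step 5: +3 fires, +2 burnt (F count now 3)
Step 6: +2 fires, +3 burnt (F count now 2)
Step 7: +0 fires, +2 burnt (F count now 0)
Fire out after step 7
Initially T: 22, now '.': 29
Total burnt (originally-T cells now '.'): 21

Answer: 21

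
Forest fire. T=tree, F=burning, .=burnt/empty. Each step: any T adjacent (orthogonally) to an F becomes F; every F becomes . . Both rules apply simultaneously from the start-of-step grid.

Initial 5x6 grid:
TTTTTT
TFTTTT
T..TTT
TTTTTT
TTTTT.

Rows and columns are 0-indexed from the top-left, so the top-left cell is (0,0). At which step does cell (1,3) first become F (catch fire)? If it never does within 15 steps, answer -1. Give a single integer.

Step 1: cell (1,3)='T' (+3 fires, +1 burnt)
Step 2: cell (1,3)='F' (+4 fires, +3 burnt)
  -> target ignites at step 2
Step 3: cell (1,3)='.' (+4 fires, +4 burnt)
Step 4: cell (1,3)='.' (+6 fires, +4 burnt)
Step 5: cell (1,3)='.' (+6 fires, +6 burnt)
Step 6: cell (1,3)='.' (+3 fires, +6 burnt)
Step 7: cell (1,3)='.' (+0 fires, +3 burnt)
  fire out at step 7

2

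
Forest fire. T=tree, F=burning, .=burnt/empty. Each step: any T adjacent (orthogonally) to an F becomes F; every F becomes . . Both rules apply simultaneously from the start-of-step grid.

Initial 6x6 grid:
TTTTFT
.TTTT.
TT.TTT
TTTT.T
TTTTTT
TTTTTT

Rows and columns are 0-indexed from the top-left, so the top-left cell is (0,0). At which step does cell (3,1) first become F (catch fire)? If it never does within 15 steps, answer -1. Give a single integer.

Step 1: cell (3,1)='T' (+3 fires, +1 burnt)
Step 2: cell (3,1)='T' (+3 fires, +3 burnt)
Step 3: cell (3,1)='T' (+4 fires, +3 burnt)
Step 4: cell (3,1)='T' (+4 fires, +4 burnt)
Step 5: cell (3,1)='T' (+4 fires, +4 burnt)
Step 6: cell (3,1)='F' (+6 fires, +4 burnt)
  -> target ignites at step 6
Step 7: cell (3,1)='.' (+4 fires, +6 burnt)
Step 8: cell (3,1)='.' (+2 fires, +4 burnt)
Step 9: cell (3,1)='.' (+1 fires, +2 burnt)
Step 10: cell (3,1)='.' (+0 fires, +1 burnt)
  fire out at step 10

6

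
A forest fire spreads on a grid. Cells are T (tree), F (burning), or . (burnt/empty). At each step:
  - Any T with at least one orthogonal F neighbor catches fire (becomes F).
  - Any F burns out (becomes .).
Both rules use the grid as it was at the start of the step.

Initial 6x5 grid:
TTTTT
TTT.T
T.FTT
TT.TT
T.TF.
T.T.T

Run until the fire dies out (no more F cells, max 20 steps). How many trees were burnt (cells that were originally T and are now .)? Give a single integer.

Step 1: +4 fires, +2 burnt (F count now 4)
Step 2: +5 fires, +4 burnt (F count now 5)
Step 3: +4 fires, +5 burnt (F count now 4)
Step 4: +3 fires, +4 burnt (F count now 3)
Step 5: +1 fires, +3 burnt (F count now 1)
Step 6: +2 fires, +1 burnt (F count now 2)
Step 7: +1 fires, +2 burnt (F count now 1)
Step 8: +0 fires, +1 burnt (F count now 0)
Fire out after step 8
Initially T: 21, now '.': 29
Total burnt (originally-T cells now '.'): 20

Answer: 20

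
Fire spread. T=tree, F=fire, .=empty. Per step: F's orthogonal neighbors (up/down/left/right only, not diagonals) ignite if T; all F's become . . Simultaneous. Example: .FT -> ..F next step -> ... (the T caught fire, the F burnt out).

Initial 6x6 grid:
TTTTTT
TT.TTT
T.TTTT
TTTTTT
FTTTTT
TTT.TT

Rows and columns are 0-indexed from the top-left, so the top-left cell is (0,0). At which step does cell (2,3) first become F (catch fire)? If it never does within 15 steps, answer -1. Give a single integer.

Step 1: cell (2,3)='T' (+3 fires, +1 burnt)
Step 2: cell (2,3)='T' (+4 fires, +3 burnt)
Step 3: cell (2,3)='T' (+4 fires, +4 burnt)
Step 4: cell (2,3)='T' (+5 fires, +4 burnt)
Step 5: cell (2,3)='F' (+5 fires, +5 burnt)
  -> target ignites at step 5
Step 6: cell (2,3)='.' (+5 fires, +5 burnt)
Step 7: cell (2,3)='.' (+3 fires, +5 burnt)
Step 8: cell (2,3)='.' (+2 fires, +3 burnt)
Step 9: cell (2,3)='.' (+1 fires, +2 burnt)
Step 10: cell (2,3)='.' (+0 fires, +1 burnt)
  fire out at step 10

5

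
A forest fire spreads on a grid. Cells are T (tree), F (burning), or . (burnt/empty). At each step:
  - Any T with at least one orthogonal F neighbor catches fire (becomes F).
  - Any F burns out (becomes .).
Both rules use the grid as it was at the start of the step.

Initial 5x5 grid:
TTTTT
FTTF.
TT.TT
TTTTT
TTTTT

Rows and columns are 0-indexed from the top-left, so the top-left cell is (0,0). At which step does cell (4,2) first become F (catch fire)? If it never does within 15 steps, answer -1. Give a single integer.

Step 1: cell (4,2)='T' (+6 fires, +2 burnt)
Step 2: cell (4,2)='T' (+7 fires, +6 burnt)
Step 3: cell (4,2)='T' (+5 fires, +7 burnt)
Step 4: cell (4,2)='F' (+3 fires, +5 burnt)
  -> target ignites at step 4
Step 5: cell (4,2)='.' (+0 fires, +3 burnt)
  fire out at step 5

4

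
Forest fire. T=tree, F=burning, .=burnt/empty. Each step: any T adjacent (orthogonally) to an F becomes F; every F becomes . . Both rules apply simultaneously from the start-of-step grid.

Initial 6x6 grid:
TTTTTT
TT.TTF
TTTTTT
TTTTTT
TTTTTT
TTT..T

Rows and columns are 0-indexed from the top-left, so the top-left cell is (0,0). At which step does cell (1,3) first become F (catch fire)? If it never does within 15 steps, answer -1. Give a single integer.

Step 1: cell (1,3)='T' (+3 fires, +1 burnt)
Step 2: cell (1,3)='F' (+4 fires, +3 burnt)
  -> target ignites at step 2
Step 3: cell (1,3)='.' (+4 fires, +4 burnt)
Step 4: cell (1,3)='.' (+5 fires, +4 burnt)
Step 5: cell (1,3)='.' (+4 fires, +5 burnt)
Step 6: cell (1,3)='.' (+5 fires, +4 burnt)
Step 7: cell (1,3)='.' (+4 fires, +5 burnt)
Step 8: cell (1,3)='.' (+2 fires, +4 burnt)
Step 9: cell (1,3)='.' (+1 fires, +2 burnt)
Step 10: cell (1,3)='.' (+0 fires, +1 burnt)
  fire out at step 10

2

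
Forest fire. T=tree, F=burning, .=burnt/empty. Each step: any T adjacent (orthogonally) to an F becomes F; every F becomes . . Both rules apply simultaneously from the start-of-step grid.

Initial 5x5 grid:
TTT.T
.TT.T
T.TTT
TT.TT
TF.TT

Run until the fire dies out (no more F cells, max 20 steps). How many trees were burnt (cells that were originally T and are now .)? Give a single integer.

Answer: 4

Derivation:
Step 1: +2 fires, +1 burnt (F count now 2)
Step 2: +1 fires, +2 burnt (F count now 1)
Step 3: +1 fires, +1 burnt (F count now 1)
Step 4: +0 fires, +1 burnt (F count now 0)
Fire out after step 4
Initially T: 18, now '.': 11
Total burnt (originally-T cells now '.'): 4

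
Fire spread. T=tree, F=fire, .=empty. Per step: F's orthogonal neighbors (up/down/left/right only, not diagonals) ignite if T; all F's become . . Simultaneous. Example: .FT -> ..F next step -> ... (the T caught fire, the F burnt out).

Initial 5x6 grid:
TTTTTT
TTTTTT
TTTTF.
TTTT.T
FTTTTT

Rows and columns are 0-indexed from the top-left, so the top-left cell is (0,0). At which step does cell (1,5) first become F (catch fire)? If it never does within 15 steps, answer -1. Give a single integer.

Step 1: cell (1,5)='T' (+4 fires, +2 burnt)
Step 2: cell (1,5)='F' (+8 fires, +4 burnt)
  -> target ignites at step 2
Step 3: cell (1,5)='.' (+7 fires, +8 burnt)
Step 4: cell (1,5)='.' (+4 fires, +7 burnt)
Step 5: cell (1,5)='.' (+2 fires, +4 burnt)
Step 6: cell (1,5)='.' (+1 fires, +2 burnt)
Step 7: cell (1,5)='.' (+0 fires, +1 burnt)
  fire out at step 7

2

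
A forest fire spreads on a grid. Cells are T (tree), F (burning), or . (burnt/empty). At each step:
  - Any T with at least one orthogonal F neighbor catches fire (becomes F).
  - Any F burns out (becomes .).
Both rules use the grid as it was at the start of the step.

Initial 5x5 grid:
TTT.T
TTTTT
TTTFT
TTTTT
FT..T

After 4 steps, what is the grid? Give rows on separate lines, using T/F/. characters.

Step 1: 6 trees catch fire, 2 burn out
  TTT.T
  TTTFT
  TTF.F
  FTTFT
  .F..T
Step 2: 7 trees catch fire, 6 burn out
  TTT.T
  TTF.F
  FF...
  .FF.F
  ....T
Step 3: 5 trees catch fire, 7 burn out
  TTF.F
  FF...
  .....
  .....
  ....F
Step 4: 2 trees catch fire, 5 burn out
  FF...
  .....
  .....
  .....
  .....

FF...
.....
.....
.....
.....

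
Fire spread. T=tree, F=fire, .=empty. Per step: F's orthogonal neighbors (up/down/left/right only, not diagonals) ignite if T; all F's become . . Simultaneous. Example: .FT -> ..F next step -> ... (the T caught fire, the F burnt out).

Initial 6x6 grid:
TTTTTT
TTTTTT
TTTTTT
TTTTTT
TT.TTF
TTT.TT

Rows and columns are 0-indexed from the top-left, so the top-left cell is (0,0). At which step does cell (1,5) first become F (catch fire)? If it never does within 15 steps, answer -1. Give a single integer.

Step 1: cell (1,5)='T' (+3 fires, +1 burnt)
Step 2: cell (1,5)='T' (+4 fires, +3 burnt)
Step 3: cell (1,5)='F' (+3 fires, +4 burnt)
  -> target ignites at step 3
Step 4: cell (1,5)='.' (+4 fires, +3 burnt)
Step 5: cell (1,5)='.' (+4 fires, +4 burnt)
Step 6: cell (1,5)='.' (+5 fires, +4 burnt)
Step 7: cell (1,5)='.' (+5 fires, +5 burnt)
Step 8: cell (1,5)='.' (+4 fires, +5 burnt)
Step 9: cell (1,5)='.' (+1 fires, +4 burnt)
Step 10: cell (1,5)='.' (+0 fires, +1 burnt)
  fire out at step 10

3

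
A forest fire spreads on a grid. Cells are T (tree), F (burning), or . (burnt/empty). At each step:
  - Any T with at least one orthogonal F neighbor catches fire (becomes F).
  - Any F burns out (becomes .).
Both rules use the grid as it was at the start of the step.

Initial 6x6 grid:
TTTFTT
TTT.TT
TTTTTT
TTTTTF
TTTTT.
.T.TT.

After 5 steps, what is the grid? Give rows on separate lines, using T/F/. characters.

Step 1: 4 trees catch fire, 2 burn out
  TTF.FT
  TTT.TT
  TTTTTF
  TTTTF.
  TTTTT.
  .T.TT.
Step 2: 8 trees catch fire, 4 burn out
  TF...F
  TTF.FF
  TTTTF.
  TTTF..
  TTTTF.
  .T.TT.
Step 3: 7 trees catch fire, 8 burn out
  F.....
  TF....
  TTFF..
  TTF...
  TTTF..
  .T.TF.
Step 4: 5 trees catch fire, 7 burn out
  ......
  F.....
  TF....
  TF....
  TTF...
  .T.F..
Step 5: 3 trees catch fire, 5 burn out
  ......
  ......
  F.....
  F.....
  TF....
  .T....

......
......
F.....
F.....
TF....
.T....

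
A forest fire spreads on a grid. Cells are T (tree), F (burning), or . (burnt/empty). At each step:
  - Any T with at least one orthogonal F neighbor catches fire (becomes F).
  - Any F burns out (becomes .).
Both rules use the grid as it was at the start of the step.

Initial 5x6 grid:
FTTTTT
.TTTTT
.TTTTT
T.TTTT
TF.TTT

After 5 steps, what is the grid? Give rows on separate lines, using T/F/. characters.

Step 1: 2 trees catch fire, 2 burn out
  .FTTTT
  .TTTTT
  .TTTTT
  T.TTTT
  F..TTT
Step 2: 3 trees catch fire, 2 burn out
  ..FTTT
  .FTTTT
  .TTTTT
  F.TTTT
  ...TTT
Step 3: 3 trees catch fire, 3 burn out
  ...FTT
  ..FTTT
  .FTTTT
  ..TTTT
  ...TTT
Step 4: 3 trees catch fire, 3 burn out
  ....FT
  ...FTT
  ..FTTT
  ..TTTT
  ...TTT
Step 5: 4 trees catch fire, 3 burn out
  .....F
  ....FT
  ...FTT
  ..FTTT
  ...TTT

.....F
....FT
...FTT
..FTTT
...TTT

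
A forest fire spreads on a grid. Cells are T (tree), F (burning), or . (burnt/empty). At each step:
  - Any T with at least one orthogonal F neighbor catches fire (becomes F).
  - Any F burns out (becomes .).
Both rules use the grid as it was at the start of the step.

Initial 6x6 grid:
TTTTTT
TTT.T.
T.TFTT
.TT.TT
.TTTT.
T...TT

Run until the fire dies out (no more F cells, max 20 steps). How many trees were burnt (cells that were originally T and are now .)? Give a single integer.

Step 1: +2 fires, +1 burnt (F count now 2)
Step 2: +5 fires, +2 burnt (F count now 5)
Step 3: +7 fires, +5 burnt (F count now 7)
Step 4: +7 fires, +7 burnt (F count now 7)
Step 5: +3 fires, +7 burnt (F count now 3)
Step 6: +0 fires, +3 burnt (F count now 0)
Fire out after step 6
Initially T: 25, now '.': 35
Total burnt (originally-T cells now '.'): 24

Answer: 24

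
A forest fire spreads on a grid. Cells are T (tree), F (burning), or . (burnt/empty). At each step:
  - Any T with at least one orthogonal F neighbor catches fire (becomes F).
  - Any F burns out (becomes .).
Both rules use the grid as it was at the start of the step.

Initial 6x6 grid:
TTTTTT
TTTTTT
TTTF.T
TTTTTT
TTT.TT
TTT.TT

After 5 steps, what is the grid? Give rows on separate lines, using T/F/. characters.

Step 1: 3 trees catch fire, 1 burn out
  TTTTTT
  TTTFTT
  TTF..T
  TTTFTT
  TTT.TT
  TTT.TT
Step 2: 6 trees catch fire, 3 burn out
  TTTFTT
  TTF.FT
  TF...T
  TTF.FT
  TTT.TT
  TTT.TT
Step 3: 9 trees catch fire, 6 burn out
  TTF.FT
  TF...F
  F....T
  TF...F
  TTF.FT
  TTT.TT
Step 4: 9 trees catch fire, 9 burn out
  TF...F
  F.....
  .....F
  F.....
  TF...F
  TTF.FT
Step 5: 4 trees catch fire, 9 burn out
  F.....
  ......
  ......
  ......
  F.....
  TF...F

F.....
......
......
......
F.....
TF...F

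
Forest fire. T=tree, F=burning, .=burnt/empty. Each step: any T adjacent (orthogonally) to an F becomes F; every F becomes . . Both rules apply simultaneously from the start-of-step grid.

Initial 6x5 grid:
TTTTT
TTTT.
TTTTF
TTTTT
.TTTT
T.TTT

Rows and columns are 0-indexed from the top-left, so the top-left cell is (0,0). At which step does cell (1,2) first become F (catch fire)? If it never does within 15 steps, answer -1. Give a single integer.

Step 1: cell (1,2)='T' (+2 fires, +1 burnt)
Step 2: cell (1,2)='T' (+4 fires, +2 burnt)
Step 3: cell (1,2)='F' (+6 fires, +4 burnt)
  -> target ignites at step 3
Step 4: cell (1,2)='.' (+7 fires, +6 burnt)
Step 5: cell (1,2)='.' (+5 fires, +7 burnt)
Step 6: cell (1,2)='.' (+1 fires, +5 burnt)
Step 7: cell (1,2)='.' (+0 fires, +1 burnt)
  fire out at step 7

3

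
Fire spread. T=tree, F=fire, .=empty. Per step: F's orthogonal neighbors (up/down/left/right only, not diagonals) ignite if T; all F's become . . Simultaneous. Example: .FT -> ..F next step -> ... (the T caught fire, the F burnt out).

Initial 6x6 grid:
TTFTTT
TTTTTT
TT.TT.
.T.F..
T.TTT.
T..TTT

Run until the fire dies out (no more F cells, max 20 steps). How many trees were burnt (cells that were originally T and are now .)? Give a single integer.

Step 1: +5 fires, +2 burnt (F count now 5)
Step 2: +8 fires, +5 burnt (F count now 8)
Step 3: +5 fires, +8 burnt (F count now 5)
Step 4: +4 fires, +5 burnt (F count now 4)
Step 5: +0 fires, +4 burnt (F count now 0)
Fire out after step 5
Initially T: 24, now '.': 34
Total burnt (originally-T cells now '.'): 22

Answer: 22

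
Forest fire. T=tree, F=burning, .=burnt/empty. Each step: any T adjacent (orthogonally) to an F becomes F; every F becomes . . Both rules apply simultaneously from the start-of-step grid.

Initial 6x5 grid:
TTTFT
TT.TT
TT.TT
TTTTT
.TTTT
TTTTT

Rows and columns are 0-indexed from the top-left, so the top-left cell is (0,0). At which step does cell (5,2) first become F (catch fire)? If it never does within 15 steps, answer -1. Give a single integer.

Step 1: cell (5,2)='T' (+3 fires, +1 burnt)
Step 2: cell (5,2)='T' (+3 fires, +3 burnt)
Step 3: cell (5,2)='T' (+4 fires, +3 burnt)
Step 4: cell (5,2)='T' (+5 fires, +4 burnt)
Step 5: cell (5,2)='T' (+5 fires, +5 burnt)
Step 6: cell (5,2)='F' (+4 fires, +5 burnt)
  -> target ignites at step 6
Step 7: cell (5,2)='.' (+1 fires, +4 burnt)
Step 8: cell (5,2)='.' (+1 fires, +1 burnt)
Step 9: cell (5,2)='.' (+0 fires, +1 burnt)
  fire out at step 9

6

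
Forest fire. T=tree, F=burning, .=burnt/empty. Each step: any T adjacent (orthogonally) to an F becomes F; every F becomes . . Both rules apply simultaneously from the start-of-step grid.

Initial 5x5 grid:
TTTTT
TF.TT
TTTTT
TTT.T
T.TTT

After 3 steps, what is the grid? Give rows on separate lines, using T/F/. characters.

Step 1: 3 trees catch fire, 1 burn out
  TFTTT
  F..TT
  TFTTT
  TTT.T
  T.TTT
Step 2: 5 trees catch fire, 3 burn out
  F.FTT
  ...TT
  F.FTT
  TFT.T
  T.TTT
Step 3: 4 trees catch fire, 5 burn out
  ...FT
  ...TT
  ...FT
  F.F.T
  T.TTT

...FT
...TT
...FT
F.F.T
T.TTT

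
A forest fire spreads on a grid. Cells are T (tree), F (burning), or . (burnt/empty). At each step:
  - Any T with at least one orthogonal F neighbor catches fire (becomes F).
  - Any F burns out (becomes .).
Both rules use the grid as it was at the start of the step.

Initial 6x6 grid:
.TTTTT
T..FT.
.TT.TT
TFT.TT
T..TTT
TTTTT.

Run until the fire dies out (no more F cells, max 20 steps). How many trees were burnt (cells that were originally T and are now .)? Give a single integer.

Step 1: +5 fires, +2 burnt (F count now 5)
Step 2: +5 fires, +5 burnt (F count now 5)
Step 3: +5 fires, +5 burnt (F count now 5)
Step 4: +3 fires, +5 burnt (F count now 3)
Step 5: +4 fires, +3 burnt (F count now 4)
Step 6: +1 fires, +4 burnt (F count now 1)
Step 7: +0 fires, +1 burnt (F count now 0)
Fire out after step 7
Initially T: 24, now '.': 35
Total burnt (originally-T cells now '.'): 23

Answer: 23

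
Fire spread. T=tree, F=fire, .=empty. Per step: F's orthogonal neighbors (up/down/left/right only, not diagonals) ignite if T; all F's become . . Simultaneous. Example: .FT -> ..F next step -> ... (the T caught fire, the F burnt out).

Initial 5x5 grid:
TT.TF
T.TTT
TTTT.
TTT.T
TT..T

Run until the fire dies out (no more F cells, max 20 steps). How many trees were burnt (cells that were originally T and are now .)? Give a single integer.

Answer: 16

Derivation:
Step 1: +2 fires, +1 burnt (F count now 2)
Step 2: +1 fires, +2 burnt (F count now 1)
Step 3: +2 fires, +1 burnt (F count now 2)
Step 4: +1 fires, +2 burnt (F count now 1)
Step 5: +2 fires, +1 burnt (F count now 2)
Step 6: +2 fires, +2 burnt (F count now 2)
Step 7: +3 fires, +2 burnt (F count now 3)
Step 8: +2 fires, +3 burnt (F count now 2)
Step 9: +1 fires, +2 burnt (F count now 1)
Step 10: +0 fires, +1 burnt (F count now 0)
Fire out after step 10
Initially T: 18, now '.': 23
Total burnt (originally-T cells now '.'): 16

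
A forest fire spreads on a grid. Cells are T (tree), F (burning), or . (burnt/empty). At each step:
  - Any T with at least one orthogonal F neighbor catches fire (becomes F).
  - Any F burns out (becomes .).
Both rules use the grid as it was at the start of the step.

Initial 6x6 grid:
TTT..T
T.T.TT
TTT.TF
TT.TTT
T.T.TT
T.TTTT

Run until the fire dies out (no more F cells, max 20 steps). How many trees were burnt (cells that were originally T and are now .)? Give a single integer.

Step 1: +3 fires, +1 burnt (F count now 3)
Step 2: +4 fires, +3 burnt (F count now 4)
Step 3: +3 fires, +4 burnt (F count now 3)
Step 4: +1 fires, +3 burnt (F count now 1)
Step 5: +1 fires, +1 burnt (F count now 1)
Step 6: +1 fires, +1 burnt (F count now 1)
Step 7: +1 fires, +1 burnt (F count now 1)
Step 8: +0 fires, +1 burnt (F count now 0)
Fire out after step 8
Initially T: 26, now '.': 24
Total burnt (originally-T cells now '.'): 14

Answer: 14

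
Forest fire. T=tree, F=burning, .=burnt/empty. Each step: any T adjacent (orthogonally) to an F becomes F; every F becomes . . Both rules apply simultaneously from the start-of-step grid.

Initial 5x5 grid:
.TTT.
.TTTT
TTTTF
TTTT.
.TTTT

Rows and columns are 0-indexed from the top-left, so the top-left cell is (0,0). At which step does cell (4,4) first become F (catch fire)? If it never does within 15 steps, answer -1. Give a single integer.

Step 1: cell (4,4)='T' (+2 fires, +1 burnt)
Step 2: cell (4,4)='T' (+3 fires, +2 burnt)
Step 3: cell (4,4)='T' (+5 fires, +3 burnt)
Step 4: cell (4,4)='F' (+6 fires, +5 burnt)
  -> target ignites at step 4
Step 5: cell (4,4)='.' (+3 fires, +6 burnt)
Step 6: cell (4,4)='.' (+0 fires, +3 burnt)
  fire out at step 6

4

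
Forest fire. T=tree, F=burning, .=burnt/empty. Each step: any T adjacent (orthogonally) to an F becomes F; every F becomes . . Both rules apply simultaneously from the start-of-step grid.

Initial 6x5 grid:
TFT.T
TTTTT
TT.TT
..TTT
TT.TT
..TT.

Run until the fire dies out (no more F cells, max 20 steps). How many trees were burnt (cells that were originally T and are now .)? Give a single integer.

Answer: 19

Derivation:
Step 1: +3 fires, +1 burnt (F count now 3)
Step 2: +3 fires, +3 burnt (F count now 3)
Step 3: +2 fires, +3 burnt (F count now 2)
Step 4: +2 fires, +2 burnt (F count now 2)
Step 5: +3 fires, +2 burnt (F count now 3)
Step 6: +3 fires, +3 burnt (F count now 3)
Step 7: +2 fires, +3 burnt (F count now 2)
Step 8: +1 fires, +2 burnt (F count now 1)
Step 9: +0 fires, +1 burnt (F count now 0)
Fire out after step 9
Initially T: 21, now '.': 28
Total burnt (originally-T cells now '.'): 19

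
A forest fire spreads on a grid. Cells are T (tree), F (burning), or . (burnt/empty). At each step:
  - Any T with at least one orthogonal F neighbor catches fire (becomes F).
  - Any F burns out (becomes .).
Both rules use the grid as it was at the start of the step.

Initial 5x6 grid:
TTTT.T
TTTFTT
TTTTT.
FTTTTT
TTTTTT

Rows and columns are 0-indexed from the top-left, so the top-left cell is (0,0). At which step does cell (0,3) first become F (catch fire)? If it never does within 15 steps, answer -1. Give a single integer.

Step 1: cell (0,3)='F' (+7 fires, +2 burnt)
  -> target ignites at step 1
Step 2: cell (0,3)='.' (+10 fires, +7 burnt)
Step 3: cell (0,3)='.' (+6 fires, +10 burnt)
Step 4: cell (0,3)='.' (+2 fires, +6 burnt)
Step 5: cell (0,3)='.' (+1 fires, +2 burnt)
Step 6: cell (0,3)='.' (+0 fires, +1 burnt)
  fire out at step 6

1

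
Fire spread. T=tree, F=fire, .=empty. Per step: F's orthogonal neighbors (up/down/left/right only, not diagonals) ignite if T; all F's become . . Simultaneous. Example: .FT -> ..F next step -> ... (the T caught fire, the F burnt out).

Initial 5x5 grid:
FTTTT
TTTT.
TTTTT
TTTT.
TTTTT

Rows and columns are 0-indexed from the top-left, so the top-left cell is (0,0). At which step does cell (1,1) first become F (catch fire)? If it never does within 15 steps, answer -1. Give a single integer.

Step 1: cell (1,1)='T' (+2 fires, +1 burnt)
Step 2: cell (1,1)='F' (+3 fires, +2 burnt)
  -> target ignites at step 2
Step 3: cell (1,1)='.' (+4 fires, +3 burnt)
Step 4: cell (1,1)='.' (+5 fires, +4 burnt)
Step 5: cell (1,1)='.' (+3 fires, +5 burnt)
Step 6: cell (1,1)='.' (+3 fires, +3 burnt)
Step 7: cell (1,1)='.' (+1 fires, +3 burnt)
Step 8: cell (1,1)='.' (+1 fires, +1 burnt)
Step 9: cell (1,1)='.' (+0 fires, +1 burnt)
  fire out at step 9

2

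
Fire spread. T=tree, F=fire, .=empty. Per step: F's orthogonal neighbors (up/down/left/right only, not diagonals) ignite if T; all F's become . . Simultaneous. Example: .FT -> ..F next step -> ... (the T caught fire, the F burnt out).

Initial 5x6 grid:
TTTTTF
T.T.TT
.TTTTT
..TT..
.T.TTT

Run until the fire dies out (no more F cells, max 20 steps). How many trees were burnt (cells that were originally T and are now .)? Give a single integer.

Step 1: +2 fires, +1 burnt (F count now 2)
Step 2: +3 fires, +2 burnt (F count now 3)
Step 3: +2 fires, +3 burnt (F count now 2)
Step 4: +3 fires, +2 burnt (F count now 3)
Step 5: +3 fires, +3 burnt (F count now 3)
Step 6: +4 fires, +3 burnt (F count now 4)
Step 7: +1 fires, +4 burnt (F count now 1)
Step 8: +1 fires, +1 burnt (F count now 1)
Step 9: +0 fires, +1 burnt (F count now 0)
Fire out after step 9
Initially T: 20, now '.': 29
Total burnt (originally-T cells now '.'): 19

Answer: 19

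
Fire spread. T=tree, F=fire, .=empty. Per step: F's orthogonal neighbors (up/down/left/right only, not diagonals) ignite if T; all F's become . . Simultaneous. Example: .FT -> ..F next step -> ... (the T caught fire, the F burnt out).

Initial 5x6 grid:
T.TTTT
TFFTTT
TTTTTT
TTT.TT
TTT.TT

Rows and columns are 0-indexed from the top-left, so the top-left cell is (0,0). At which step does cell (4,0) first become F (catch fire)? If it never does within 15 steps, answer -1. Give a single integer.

Step 1: cell (4,0)='T' (+5 fires, +2 burnt)
Step 2: cell (4,0)='T' (+7 fires, +5 burnt)
Step 3: cell (4,0)='T' (+6 fires, +7 burnt)
Step 4: cell (4,0)='F' (+4 fires, +6 burnt)
  -> target ignites at step 4
Step 5: cell (4,0)='.' (+2 fires, +4 burnt)
Step 6: cell (4,0)='.' (+1 fires, +2 burnt)
Step 7: cell (4,0)='.' (+0 fires, +1 burnt)
  fire out at step 7

4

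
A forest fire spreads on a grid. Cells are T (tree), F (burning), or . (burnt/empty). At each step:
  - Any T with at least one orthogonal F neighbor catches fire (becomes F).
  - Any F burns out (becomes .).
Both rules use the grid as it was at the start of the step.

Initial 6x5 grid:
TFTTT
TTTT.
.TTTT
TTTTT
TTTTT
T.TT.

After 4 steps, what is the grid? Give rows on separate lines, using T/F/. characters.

Step 1: 3 trees catch fire, 1 burn out
  F.FTT
  TFTT.
  .TTTT
  TTTTT
  TTTTT
  T.TT.
Step 2: 4 trees catch fire, 3 burn out
  ...FT
  F.FT.
  .FTTT
  TTTTT
  TTTTT
  T.TT.
Step 3: 4 trees catch fire, 4 burn out
  ....F
  ...F.
  ..FTT
  TFTTT
  TTTTT
  T.TT.
Step 4: 4 trees catch fire, 4 burn out
  .....
  .....
  ...FT
  F.FTT
  TFTTT
  T.TT.

.....
.....
...FT
F.FTT
TFTTT
T.TT.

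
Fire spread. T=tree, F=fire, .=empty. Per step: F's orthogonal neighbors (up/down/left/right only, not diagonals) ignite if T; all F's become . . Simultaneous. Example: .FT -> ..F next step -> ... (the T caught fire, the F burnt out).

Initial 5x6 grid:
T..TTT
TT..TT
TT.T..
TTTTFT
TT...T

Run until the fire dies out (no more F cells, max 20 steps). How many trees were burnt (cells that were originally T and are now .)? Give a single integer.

Step 1: +2 fires, +1 burnt (F count now 2)
Step 2: +3 fires, +2 burnt (F count now 3)
Step 3: +1 fires, +3 burnt (F count now 1)
Step 4: +3 fires, +1 burnt (F count now 3)
Step 5: +3 fires, +3 burnt (F count now 3)
Step 6: +1 fires, +3 burnt (F count now 1)
Step 7: +1 fires, +1 burnt (F count now 1)
Step 8: +0 fires, +1 burnt (F count now 0)
Fire out after step 8
Initially T: 19, now '.': 25
Total burnt (originally-T cells now '.'): 14

Answer: 14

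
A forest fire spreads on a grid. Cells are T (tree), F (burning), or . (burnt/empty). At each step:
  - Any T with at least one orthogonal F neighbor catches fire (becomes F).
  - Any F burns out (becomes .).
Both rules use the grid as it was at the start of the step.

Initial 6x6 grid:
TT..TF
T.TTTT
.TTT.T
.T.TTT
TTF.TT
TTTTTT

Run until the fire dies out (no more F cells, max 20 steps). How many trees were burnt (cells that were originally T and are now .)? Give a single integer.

Answer: 23

Derivation:
Step 1: +4 fires, +2 burnt (F count now 4)
Step 2: +6 fires, +4 burnt (F count now 6)
Step 3: +5 fires, +6 burnt (F count now 5)
Step 4: +7 fires, +5 burnt (F count now 7)
Step 5: +1 fires, +7 burnt (F count now 1)
Step 6: +0 fires, +1 burnt (F count now 0)
Fire out after step 6
Initially T: 26, now '.': 33
Total burnt (originally-T cells now '.'): 23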